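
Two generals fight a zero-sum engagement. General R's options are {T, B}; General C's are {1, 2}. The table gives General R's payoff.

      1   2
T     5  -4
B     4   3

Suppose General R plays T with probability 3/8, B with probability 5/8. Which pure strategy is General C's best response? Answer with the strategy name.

If General C plays 1, General R's expected payoff is (3/8)·5 + (5/8)·4 = 35/8.
If General C plays 2, General R's expected payoff is (3/8)·(-4) + (5/8)·3 = 3/8.
General C minimizes General R's payoff; the smallest is 3/8, so the best response is 2.

2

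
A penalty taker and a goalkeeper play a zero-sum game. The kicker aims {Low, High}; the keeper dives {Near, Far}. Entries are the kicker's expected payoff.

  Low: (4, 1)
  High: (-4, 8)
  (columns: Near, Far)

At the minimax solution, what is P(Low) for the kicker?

Row minima: Low → 1, High → -4; maximin = 1.
Column maxima: Near → 4, Far → 8; minimax = 4.
1 ≠ 4, so there is no saddle point; optimal play is mixed.
Let the kicker play Low with probability p. Expected payoff against Near: 4p + (-4)(1−p) = 8p − 4; against Far: 1p + 8(1−p) = −7p + 8.
Setting these equal: 8p − 4 = −7p + 8 ⇒ 15p = 12 ⇒ p = 4/5, and the value is (8)·(4/5) − 4 = 12/5.
For the keeper: with q = P(Near), equating Low's and High's payoffs gives 3q + 1 = −12q + 8 ⇒ q = 7/15.

4/5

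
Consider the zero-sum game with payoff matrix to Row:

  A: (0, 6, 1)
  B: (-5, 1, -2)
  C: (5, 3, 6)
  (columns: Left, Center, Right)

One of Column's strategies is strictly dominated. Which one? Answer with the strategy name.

Left holds Row's payoff strictly below Right in every row: 0 < 1, -5 < -2, 5 < 6.
So Right is strictly dominated for Column.

Right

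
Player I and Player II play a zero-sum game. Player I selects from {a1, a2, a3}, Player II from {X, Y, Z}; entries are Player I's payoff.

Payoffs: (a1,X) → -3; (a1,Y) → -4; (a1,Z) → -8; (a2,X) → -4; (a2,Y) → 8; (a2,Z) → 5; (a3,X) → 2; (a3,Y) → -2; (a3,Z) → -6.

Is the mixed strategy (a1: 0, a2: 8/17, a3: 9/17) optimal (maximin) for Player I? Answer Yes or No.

Against X this mix gives (8/17)·(-4) + (9/17)·2 = -14/17.
Against Y this mix gives (8/17)·8 + (9/17)·(-2) = 46/17.
Against Z this mix gives (8/17)·5 + (9/17)·(-6) = -14/17.
All of Player II's active replies (X, Z) yield -14/17, and no column does worse for Player I. The mix makes Player II indifferent and guarantees -14/17, so it is optimal.

Yes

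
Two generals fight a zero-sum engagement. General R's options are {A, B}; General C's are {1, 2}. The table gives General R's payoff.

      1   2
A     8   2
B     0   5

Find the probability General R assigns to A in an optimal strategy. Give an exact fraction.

5/11

Row minima: A → 2, B → 0; maximin = 2.
Column maxima: 1 → 8, 2 → 5; minimax = 5.
2 ≠ 5, so there is no saddle point; optimal play is mixed.
Let General R play A with probability p. Expected payoff against 1: 8p + 0(1−p) = 8p; against 2: 2p + 5(1−p) = −3p + 5.
Setting these equal: 8p = −3p + 5 ⇒ 11p = 5 ⇒ p = 5/11, and the value is (8)·(5/11) = 40/11.
For General C: with q = P(1), equating A's and B's payoffs gives 6q + 2 = −5q + 5 ⇒ q = 3/11.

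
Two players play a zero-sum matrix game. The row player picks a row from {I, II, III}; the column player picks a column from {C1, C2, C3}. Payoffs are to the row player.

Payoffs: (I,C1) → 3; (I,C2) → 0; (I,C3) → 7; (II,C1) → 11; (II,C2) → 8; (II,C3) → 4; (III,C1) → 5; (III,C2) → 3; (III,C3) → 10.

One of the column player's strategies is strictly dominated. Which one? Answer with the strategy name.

C1

C2 holds the row player's payoff strictly below C1 in every row: 0 < 3, 8 < 11, 3 < 5.
So C1 is strictly dominated for the column player.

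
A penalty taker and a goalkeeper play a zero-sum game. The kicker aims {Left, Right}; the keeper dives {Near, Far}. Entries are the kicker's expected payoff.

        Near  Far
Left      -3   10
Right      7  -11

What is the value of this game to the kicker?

37/31

Row minima: Left → -3, Right → -11; maximin = -3.
Column maxima: Near → 7, Far → 10; minimax = 7.
-3 ≠ 7, so there is no saddle point; optimal play is mixed.
Let the kicker play Left with probability p. Expected payoff against Near: (-3)p + 7(1−p) = −10p + 7; against Far: 10p + (-11)(1−p) = 21p − 11.
Setting these equal: −10p + 7 = 21p − 11 ⇒ −31p = -18 ⇒ p = 18/31, and the value is (-10)·(18/31) + 7 = 37/31.
For the keeper: with q = P(Near), equating Left's and Right's payoffs gives −13q + 10 = 18q − 11 ⇒ q = 21/31.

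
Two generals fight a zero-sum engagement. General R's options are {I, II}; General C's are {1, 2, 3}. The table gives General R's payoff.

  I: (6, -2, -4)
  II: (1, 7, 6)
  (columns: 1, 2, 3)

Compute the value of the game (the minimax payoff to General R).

Row minima: I → -4, II → 1; maximin = 1.
Column maxima: 1 → 6, 2 → 7, 3 → 6; minimax = 6.
1 ≠ 6, so there is no saddle point; optimal play is mixed.
2 is strictly dominated by 3 (it gives General R strictly more in every row), so General C never plays it.
On the remaining 2×2 (I, II vs 1, 3):
Let General R play I with probability p. Expected payoff against 1: 6p + 1(1−p) = 5p + 1; against 3: (-4)p + 6(1−p) = −10p + 6.
Setting these equal: 5p + 1 = −10p + 6 ⇒ 15p = 5 ⇒ p = 1/3, and the value is (5)·(1/3) + 1 = 8/3.
For General C: with q = P(1), equating I's and II's payoffs gives 10q − 4 = −5q + 6 ⇒ q = 2/3.

8/3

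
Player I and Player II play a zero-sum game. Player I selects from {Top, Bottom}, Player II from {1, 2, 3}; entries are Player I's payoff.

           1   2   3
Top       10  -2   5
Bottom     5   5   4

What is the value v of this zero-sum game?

Row minima: Top → -2, Bottom → 4; maximin = 4.
Column maxima: 1 → 10, 2 → 5, 3 → 5; minimax = 5.
4 ≠ 5, so there is no saddle point; optimal play is mixed.
1 is strictly dominated by 3 (it gives Player I strictly more in every row), so Player II never plays it.
On the remaining 2×2 (Top, Bottom vs 2, 3):
Let Player I play Top with probability p. Expected payoff against 2: (-2)p + 5(1−p) = −7p + 5; against 3: 5p + 4(1−p) = p + 4.
Setting these equal: −7p + 5 = p + 4 ⇒ −8p = -1 ⇒ p = 1/8, and the value is (-7)·(1/8) + 5 = 33/8.
For Player II: with q = P(2), equating Top's and Bottom's payoffs gives −7q + 5 = q + 4 ⇒ q = 1/8.

33/8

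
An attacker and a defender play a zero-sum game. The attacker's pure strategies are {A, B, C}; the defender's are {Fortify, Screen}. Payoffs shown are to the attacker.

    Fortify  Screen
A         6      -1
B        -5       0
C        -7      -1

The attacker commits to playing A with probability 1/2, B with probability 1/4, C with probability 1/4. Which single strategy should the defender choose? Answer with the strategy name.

Screen

If the defender plays Fortify, the attacker's expected payoff is (1/2)·6 + (1/4)·(-5) + (1/4)·(-7) = 0.
If the defender plays Screen, the attacker's expected payoff is (1/2)·(-1) + (1/4)·0 + (1/4)·(-1) = -3/4.
The defender minimizes the attacker's payoff; the smallest is -3/4, so the best response is Screen.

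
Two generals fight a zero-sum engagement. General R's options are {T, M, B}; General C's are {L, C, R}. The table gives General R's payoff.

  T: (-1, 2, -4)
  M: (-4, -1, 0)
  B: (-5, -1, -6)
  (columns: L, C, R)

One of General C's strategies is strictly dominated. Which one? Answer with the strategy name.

C

L holds General R's payoff strictly below C in every row: -1 < 2, -4 < -1, -5 < -1.
So C is strictly dominated for General C.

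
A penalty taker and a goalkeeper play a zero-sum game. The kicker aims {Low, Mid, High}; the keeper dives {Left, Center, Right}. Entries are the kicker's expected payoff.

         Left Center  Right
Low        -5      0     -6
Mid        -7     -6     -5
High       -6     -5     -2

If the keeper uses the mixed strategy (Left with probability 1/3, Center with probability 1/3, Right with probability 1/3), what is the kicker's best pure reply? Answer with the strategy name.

Expected payoff of Low: (1/3)·(-5) + (1/3)·0 + (1/3)·(-6) = -11/3.
Expected payoff of Mid: (1/3)·(-7) + (1/3)·(-6) + (1/3)·(-5) = -6.
Expected payoff of High: (1/3)·(-6) + (1/3)·(-5) + (1/3)·(-2) = -13/3.
The largest is -11/3, so the kicker's best response is Low.

Low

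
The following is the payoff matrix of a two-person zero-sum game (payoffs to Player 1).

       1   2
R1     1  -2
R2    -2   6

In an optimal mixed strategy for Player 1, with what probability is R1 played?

Row minima: R1 → -2, R2 → -2; maximin = -2.
Column maxima: 1 → 1, 2 → 6; minimax = 1.
-2 ≠ 1, so there is no saddle point; optimal play is mixed.
Let Player 1 play R1 with probability p. Expected payoff against 1: 1p + (-2)(1−p) = 3p − 2; against 2: (-2)p + 6(1−p) = −8p + 6.
Setting these equal: 3p − 2 = −8p + 6 ⇒ 11p = 8 ⇒ p = 8/11, and the value is (3)·(8/11) − 2 = 2/11.
For Player 2: with q = P(1), equating R1's and R2's payoffs gives 3q − 2 = −8q + 6 ⇒ q = 8/11.

8/11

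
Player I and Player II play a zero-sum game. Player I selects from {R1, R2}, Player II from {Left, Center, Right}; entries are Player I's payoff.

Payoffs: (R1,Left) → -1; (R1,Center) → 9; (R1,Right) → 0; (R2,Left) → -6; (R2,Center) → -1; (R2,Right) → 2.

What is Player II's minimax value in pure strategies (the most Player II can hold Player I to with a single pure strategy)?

-1

Column maxima: Left → -1, Center → 9, Right → 2.
The smallest of these is -1.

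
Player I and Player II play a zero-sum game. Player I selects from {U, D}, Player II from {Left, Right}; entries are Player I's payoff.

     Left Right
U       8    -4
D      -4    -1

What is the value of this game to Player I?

Row minima: U → -4, D → -4; maximin = -4.
Column maxima: Left → 8, Right → -1; minimax = -1.
-4 ≠ -1, so there is no saddle point; optimal play is mixed.
Let Player I play U with probability p. Expected payoff against Left: 8p + (-4)(1−p) = 12p − 4; against Right: (-4)p + (-1)(1−p) = −3p − 1.
Setting these equal: 12p − 4 = −3p − 1 ⇒ 15p = 3 ⇒ p = 1/5, and the value is (12)·(1/5) − 4 = -8/5.
For Player II: with q = P(Left), equating U's and D's payoffs gives 12q − 4 = −3q − 1 ⇒ q = 1/5.

-8/5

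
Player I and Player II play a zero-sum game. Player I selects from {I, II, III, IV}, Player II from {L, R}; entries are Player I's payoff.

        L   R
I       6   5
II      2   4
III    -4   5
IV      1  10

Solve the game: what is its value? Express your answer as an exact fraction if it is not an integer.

Row minima: I → 5, II → 2, III → -4, IV → 1; maximin = 5.
Column maxima: L → 6, R → 10; minimax = 6.
5 ≠ 6, so there is no saddle point; optimal play is mixed.
II is strictly dominated by I, so Player I never plays it.
III is strictly dominated by IV, so Player I never plays it.
On the remaining 2×2 (I, IV vs L, R):
Let Player I play I with probability p. Expected payoff against L: 6p + 1(1−p) = 5p + 1; against R: 5p + 10(1−p) = −5p + 10.
Setting these equal: 5p + 1 = −5p + 10 ⇒ 10p = 9 ⇒ p = 9/10, and the value is (5)·(9/10) + 1 = 11/2.
For Player II: with q = P(L), equating I's and IV's payoffs gives q + 5 = −9q + 10 ⇒ q = 1/2.

11/2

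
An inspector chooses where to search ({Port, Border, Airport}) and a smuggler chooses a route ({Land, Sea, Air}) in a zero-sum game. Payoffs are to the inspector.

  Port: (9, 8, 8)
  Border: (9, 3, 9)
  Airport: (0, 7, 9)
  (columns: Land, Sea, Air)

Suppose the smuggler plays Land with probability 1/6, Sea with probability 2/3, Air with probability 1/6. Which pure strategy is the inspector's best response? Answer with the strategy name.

Expected payoff of Port: (1/6)·9 + (2/3)·8 + (1/6)·8 = 49/6.
Expected payoff of Border: (1/6)·9 + (2/3)·3 + (1/6)·9 = 5.
Expected payoff of Airport: (1/6)·0 + (2/3)·7 + (1/6)·9 = 37/6.
The largest is 49/6, so the inspector's best response is Port.

Port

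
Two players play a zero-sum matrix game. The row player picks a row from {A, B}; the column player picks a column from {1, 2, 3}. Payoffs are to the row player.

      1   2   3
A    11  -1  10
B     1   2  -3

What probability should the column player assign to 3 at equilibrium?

3/16

Row minima: A → -1, B → -3; maximin = -1.
Column maxima: 1 → 11, 2 → 2, 3 → 10; minimax = 2.
-1 ≠ 2, so there is no saddle point; optimal play is mixed.
1 is strictly dominated by 3 (it gives the row player strictly more in every row), so the column player never plays it.
On the remaining 2×2 (A, B vs 2, 3):
Let the row player play A with probability p. Expected payoff against 2: (-1)p + 2(1−p) = −3p + 2; against 3: 10p + (-3)(1−p) = 13p − 3.
Setting these equal: −3p + 2 = 13p − 3 ⇒ −16p = -5 ⇒ p = 5/16, and the value is (-3)·(5/16) + 2 = 17/16.
For the column player: with q = P(2), equating A's and B's payoffs gives −11q + 10 = 5q − 3 ⇒ q = 13/16.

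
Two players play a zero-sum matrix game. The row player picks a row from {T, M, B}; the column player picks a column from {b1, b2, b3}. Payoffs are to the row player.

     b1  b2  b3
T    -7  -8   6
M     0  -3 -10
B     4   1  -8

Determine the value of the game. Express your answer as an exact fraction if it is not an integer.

Row minima: T → -8, M → -10, B → -8; maximin = -8.
Column maxima: b1 → 4, b2 → 1, b3 → 6; minimax = 1.
-8 ≠ 1, so there is no saddle point; optimal play is mixed.
M is strictly dominated by B, so the row player never plays it.
b1 is strictly dominated by b2 (it gives the row player strictly more in every row), so the column player never plays it.
On the remaining 2×2 (T, B vs b2, b3):
Let the row player play T with probability p. Expected payoff against b2: (-8)p + 1(1−p) = −9p + 1; against b3: 6p + (-8)(1−p) = 14p − 8.
Setting these equal: −9p + 1 = 14p − 8 ⇒ −23p = -9 ⇒ p = 9/23, and the value is (-9)·(9/23) + 1 = -58/23.
For the column player: with q = P(b2), equating T's and B's payoffs gives −14q + 6 = 9q − 8 ⇒ q = 14/23.

-58/23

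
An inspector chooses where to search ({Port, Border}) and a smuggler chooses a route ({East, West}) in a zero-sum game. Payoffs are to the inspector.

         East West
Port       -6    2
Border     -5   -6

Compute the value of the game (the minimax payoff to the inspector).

-46/9

Row minima: Port → -6, Border → -6; maximin = -6.
Column maxima: East → -5, West → 2; minimax = -5.
-6 ≠ -5, so there is no saddle point; optimal play is mixed.
Let the inspector play Port with probability p. Expected payoff against East: (-6)p + (-5)(1−p) = −p − 5; against West: 2p + (-6)(1−p) = 8p − 6.
Setting these equal: −p − 5 = 8p − 6 ⇒ −9p = -1 ⇒ p = 1/9, and the value is (-1)·(1/9) − 5 = -46/9.
For the smuggler: with q = P(East), equating Port's and Border's payoffs gives −8q + 2 = q − 6 ⇒ q = 8/9.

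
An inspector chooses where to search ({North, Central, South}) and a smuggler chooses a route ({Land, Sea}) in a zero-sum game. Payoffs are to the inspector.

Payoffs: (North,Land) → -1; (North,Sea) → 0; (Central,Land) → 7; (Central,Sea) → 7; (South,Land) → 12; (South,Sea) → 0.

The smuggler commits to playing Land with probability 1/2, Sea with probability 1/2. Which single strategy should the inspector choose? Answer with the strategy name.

Central

Expected payoff of North: (1/2)·(-1) + (1/2)·0 = -1/2.
Expected payoff of Central: (1/2)·7 + (1/2)·7 = 7.
Expected payoff of South: (1/2)·12 + (1/2)·0 = 6.
The largest is 7, so the inspector's best response is Central.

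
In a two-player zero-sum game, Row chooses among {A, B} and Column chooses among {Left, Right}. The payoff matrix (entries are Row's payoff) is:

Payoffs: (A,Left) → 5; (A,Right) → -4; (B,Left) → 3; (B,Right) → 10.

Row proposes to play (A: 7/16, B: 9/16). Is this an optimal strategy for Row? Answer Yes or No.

Yes

Against Left this mix gives (7/16)·5 + (9/16)·3 = 31/8.
Against Right this mix gives (7/16)·(-4) + (9/16)·10 = 31/8.
All of Column's active replies (Left, Right) yield 31/8, and no column does worse for Row. The mix makes Column indifferent and guarantees 31/8, so it is optimal.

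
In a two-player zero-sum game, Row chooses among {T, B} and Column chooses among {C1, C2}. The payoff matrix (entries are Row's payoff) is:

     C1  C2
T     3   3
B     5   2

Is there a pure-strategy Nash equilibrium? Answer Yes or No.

Row minima: T → 3, B → 2; maximin = 3.
Column maxima: C1 → 5, C2 → 3; minimax = 3.
maximin = minimax = 3, so a saddle point exists.

Yes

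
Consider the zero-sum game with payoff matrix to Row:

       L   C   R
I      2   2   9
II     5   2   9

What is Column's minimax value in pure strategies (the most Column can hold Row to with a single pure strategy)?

Column maxima: L → 5, C → 2, R → 9.
The smallest of these is 2.

2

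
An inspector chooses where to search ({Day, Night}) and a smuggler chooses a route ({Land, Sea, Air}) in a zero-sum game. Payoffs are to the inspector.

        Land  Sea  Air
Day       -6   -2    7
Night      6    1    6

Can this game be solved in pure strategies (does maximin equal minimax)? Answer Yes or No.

Row minima: Day → -6, Night → 1; maximin = 1.
Column maxima: Land → 6, Sea → 1, Air → 7; minimax = 1.
maximin = minimax = 1, so a saddle point exists.

Yes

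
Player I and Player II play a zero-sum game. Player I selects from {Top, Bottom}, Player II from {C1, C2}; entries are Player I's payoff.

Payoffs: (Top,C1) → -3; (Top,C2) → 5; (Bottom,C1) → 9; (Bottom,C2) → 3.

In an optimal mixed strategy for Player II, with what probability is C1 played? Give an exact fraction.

1/7

Row minima: Top → -3, Bottom → 3; maximin = 3.
Column maxima: C1 → 9, C2 → 5; minimax = 5.
3 ≠ 5, so there is no saddle point; optimal play is mixed.
Let Player I play Top with probability p. Expected payoff against C1: (-3)p + 9(1−p) = −12p + 9; against C2: 5p + 3(1−p) = 2p + 3.
Setting these equal: −12p + 9 = 2p + 3 ⇒ −14p = -6 ⇒ p = 3/7, and the value is (-12)·(3/7) + 9 = 27/7.
For Player II: with q = P(C1), equating Top's and Bottom's payoffs gives −8q + 5 = 6q + 3 ⇒ q = 1/7.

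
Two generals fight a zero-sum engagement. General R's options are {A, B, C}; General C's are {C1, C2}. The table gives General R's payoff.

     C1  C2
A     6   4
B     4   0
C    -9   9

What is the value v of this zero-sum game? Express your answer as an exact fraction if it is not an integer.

Row minima: A → 4, B → 0, C → -9; maximin = 4.
Column maxima: C1 → 6, C2 → 9; minimax = 6.
4 ≠ 6, so there is no saddle point; optimal play is mixed.
B is strictly dominated by A, so General R never plays it.
On the remaining 2×2 (A, C vs C1, C2):
Let General R play A with probability p. Expected payoff against C1: 6p + (-9)(1−p) = 15p − 9; against C2: 4p + 9(1−p) = −5p + 9.
Setting these equal: 15p − 9 = −5p + 9 ⇒ 20p = 18 ⇒ p = 9/10, and the value is (15)·(9/10) − 9 = 9/2.
For General C: with q = P(C1), equating A's and C's payoffs gives 2q + 4 = −18q + 9 ⇒ q = 1/4.

9/2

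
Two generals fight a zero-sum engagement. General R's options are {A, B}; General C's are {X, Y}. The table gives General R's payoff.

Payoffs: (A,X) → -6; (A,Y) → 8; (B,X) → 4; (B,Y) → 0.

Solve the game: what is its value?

Row minima: A → -6, B → 0; maximin = 0.
Column maxima: X → 4, Y → 8; minimax = 4.
0 ≠ 4, so there is no saddle point; optimal play is mixed.
Let General R play A with probability p. Expected payoff against X: (-6)p + 4(1−p) = −10p + 4; against Y: 8p + 0(1−p) = 8p.
Setting these equal: −10p + 4 = 8p ⇒ −18p = -4 ⇒ p = 2/9, and the value is (-10)·(2/9) + 4 = 16/9.
For General C: with q = P(X), equating A's and B's payoffs gives −14q + 8 = 4q ⇒ q = 4/9.

16/9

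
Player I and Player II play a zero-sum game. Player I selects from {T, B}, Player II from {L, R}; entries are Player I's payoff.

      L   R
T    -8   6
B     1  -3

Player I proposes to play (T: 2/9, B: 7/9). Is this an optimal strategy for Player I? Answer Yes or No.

Against L this mix gives (2/9)·(-8) + (7/9)·1 = -1.
Against R this mix gives (2/9)·6 + (7/9)·(-3) = -1.
All of Player II's active replies (L, R) yield -1, and no column does worse for Player I. The mix makes Player II indifferent and guarantees -1, so it is optimal.

Yes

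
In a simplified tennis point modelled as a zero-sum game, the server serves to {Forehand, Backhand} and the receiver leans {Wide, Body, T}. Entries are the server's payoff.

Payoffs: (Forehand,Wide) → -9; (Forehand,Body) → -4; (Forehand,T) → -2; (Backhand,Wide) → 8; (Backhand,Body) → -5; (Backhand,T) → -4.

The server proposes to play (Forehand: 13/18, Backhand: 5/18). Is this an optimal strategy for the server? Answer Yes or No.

Yes

Against Wide this mix gives (13/18)·(-9) + (5/18)·8 = -77/18.
Against Body this mix gives (13/18)·(-4) + (5/18)·(-5) = -77/18.
Against T this mix gives (13/18)·(-2) + (5/18)·(-4) = -23/9.
All of the receiver's active replies (Wide, Body) yield -77/18, and no column does worse for the server. The mix makes the receiver indifferent and guarantees -77/18, so it is optimal.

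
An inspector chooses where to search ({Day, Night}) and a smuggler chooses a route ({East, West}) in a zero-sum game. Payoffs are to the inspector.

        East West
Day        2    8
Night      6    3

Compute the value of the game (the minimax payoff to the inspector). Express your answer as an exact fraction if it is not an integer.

Row minima: Day → 2, Night → 3; maximin = 3.
Column maxima: East → 6, West → 8; minimax = 6.
3 ≠ 6, so there is no saddle point; optimal play is mixed.
Let the inspector play Day with probability p. Expected payoff against East: 2p + 6(1−p) = −4p + 6; against West: 8p + 3(1−p) = 5p + 3.
Setting these equal: −4p + 6 = 5p + 3 ⇒ −9p = -3 ⇒ p = 1/3, and the value is (-4)·(1/3) + 6 = 14/3.
For the smuggler: with q = P(East), equating Day's and Night's payoffs gives −6q + 8 = 3q + 3 ⇒ q = 5/9.

14/3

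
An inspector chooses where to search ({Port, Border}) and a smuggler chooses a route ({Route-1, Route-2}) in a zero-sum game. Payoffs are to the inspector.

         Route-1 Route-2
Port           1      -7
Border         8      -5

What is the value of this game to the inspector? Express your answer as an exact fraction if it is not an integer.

Row minima: Port → -7, Border → -5; maximin = -5.
Column maxima: Route-1 → 8, Route-2 → -5; minimax = -5.
Since maximin = minimax = -5, there is a saddle point and the value is -5.

-5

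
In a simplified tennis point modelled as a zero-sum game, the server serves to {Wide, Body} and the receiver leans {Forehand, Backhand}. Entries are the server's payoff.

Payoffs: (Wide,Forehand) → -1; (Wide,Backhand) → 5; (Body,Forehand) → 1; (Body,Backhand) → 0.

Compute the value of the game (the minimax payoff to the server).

Row minima: Wide → -1, Body → 0; maximin = 0.
Column maxima: Forehand → 1, Backhand → 5; minimax = 1.
0 ≠ 1, so there is no saddle point; optimal play is mixed.
Let the server play Wide with probability p. Expected payoff against Forehand: (-1)p + 1(1−p) = −2p + 1; against Backhand: 5p + 0(1−p) = 5p.
Setting these equal: −2p + 1 = 5p ⇒ −7p = -1 ⇒ p = 1/7, and the value is (-2)·(1/7) + 1 = 5/7.
For the receiver: with q = P(Forehand), equating Wide's and Body's payoffs gives −6q + 5 = q ⇒ q = 5/7.

5/7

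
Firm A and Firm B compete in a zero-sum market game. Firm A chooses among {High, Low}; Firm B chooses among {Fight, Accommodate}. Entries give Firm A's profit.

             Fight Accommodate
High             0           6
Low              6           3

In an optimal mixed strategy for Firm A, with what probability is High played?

Row minima: High → 0, Low → 3; maximin = 3.
Column maxima: Fight → 6, Accommodate → 6; minimax = 6.
3 ≠ 6, so there is no saddle point; optimal play is mixed.
Let Firm A play High with probability p. Expected payoff against Fight: 0p + 6(1−p) = −6p + 6; against Accommodate: 6p + 3(1−p) = 3p + 3.
Setting these equal: −6p + 6 = 3p + 3 ⇒ −9p = -3 ⇒ p = 1/3, and the value is (-6)·(1/3) + 6 = 4.
For Firm B: with q = P(Fight), equating High's and Low's payoffs gives −6q + 6 = 3q + 3 ⇒ q = 1/3.

1/3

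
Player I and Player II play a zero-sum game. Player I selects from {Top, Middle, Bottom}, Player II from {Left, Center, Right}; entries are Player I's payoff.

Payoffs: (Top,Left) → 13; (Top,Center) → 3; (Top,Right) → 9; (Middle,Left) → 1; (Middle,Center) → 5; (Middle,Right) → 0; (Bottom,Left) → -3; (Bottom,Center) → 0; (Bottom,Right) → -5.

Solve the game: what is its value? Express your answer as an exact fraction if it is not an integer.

45/11

Row minima: Top → 3, Middle → 0, Bottom → -5; maximin = 3.
Column maxima: Left → 13, Center → 5, Right → 9; minimax = 5.
3 ≠ 5, so there is no saddle point; optimal play is mixed.
Bottom is strictly dominated by Top, so Player I never plays it.
Left is strictly dominated by Right (it gives Player I strictly more in every row), so Player II never plays it.
On the remaining 2×2 (Top, Middle vs Center, Right):
Let Player I play Top with probability p. Expected payoff against Center: 3p + 5(1−p) = −2p + 5; against Right: 9p + 0(1−p) = 9p.
Setting these equal: −2p + 5 = 9p ⇒ −11p = -5 ⇒ p = 5/11, and the value is (-2)·(5/11) + 5 = 45/11.
For Player II: with q = P(Center), equating Top's and Middle's payoffs gives −6q + 9 = 5q ⇒ q = 9/11.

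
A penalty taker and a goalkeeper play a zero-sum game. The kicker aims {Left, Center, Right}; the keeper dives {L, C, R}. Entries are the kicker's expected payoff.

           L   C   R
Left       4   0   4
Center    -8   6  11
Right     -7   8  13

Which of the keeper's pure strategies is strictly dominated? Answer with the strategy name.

C holds the kicker's payoff strictly below R in every row: 0 < 4, 6 < 11, 8 < 13.
So R is strictly dominated for the keeper.

R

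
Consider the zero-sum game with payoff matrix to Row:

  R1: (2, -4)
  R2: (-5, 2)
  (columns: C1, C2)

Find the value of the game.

Row minima: R1 → -4, R2 → -5; maximin = -4.
Column maxima: C1 → 2, C2 → 2; minimax = 2.
-4 ≠ 2, so there is no saddle point; optimal play is mixed.
Let Row play R1 with probability p. Expected payoff against C1: 2p + (-5)(1−p) = 7p − 5; against C2: (-4)p + 2(1−p) = −6p + 2.
Setting these equal: 7p − 5 = −6p + 2 ⇒ 13p = 7 ⇒ p = 7/13, and the value is (7)·(7/13) − 5 = -16/13.
For Column: with q = P(C1), equating R1's and R2's payoffs gives 6q − 4 = −7q + 2 ⇒ q = 6/13.

-16/13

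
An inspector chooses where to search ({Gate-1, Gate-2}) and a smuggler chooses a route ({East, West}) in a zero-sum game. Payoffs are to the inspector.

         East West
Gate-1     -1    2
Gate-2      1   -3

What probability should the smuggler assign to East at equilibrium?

5/7

Row minima: Gate-1 → -1, Gate-2 → -3; maximin = -1.
Column maxima: East → 1, West → 2; minimax = 1.
-1 ≠ 1, so there is no saddle point; optimal play is mixed.
Let the inspector play Gate-1 with probability p. Expected payoff against East: (-1)p + 1(1−p) = −2p + 1; against West: 2p + (-3)(1−p) = 5p − 3.
Setting these equal: −2p + 1 = 5p − 3 ⇒ −7p = -4 ⇒ p = 4/7, and the value is (-2)·(4/7) + 1 = -1/7.
For the smuggler: with q = P(East), equating Gate-1's and Gate-2's payoffs gives −3q + 2 = 4q − 3 ⇒ q = 5/7.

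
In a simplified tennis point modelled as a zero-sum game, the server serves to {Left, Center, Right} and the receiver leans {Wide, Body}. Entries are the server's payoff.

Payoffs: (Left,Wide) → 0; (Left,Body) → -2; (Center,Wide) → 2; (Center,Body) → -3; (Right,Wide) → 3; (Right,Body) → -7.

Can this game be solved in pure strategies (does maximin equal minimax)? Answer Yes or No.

Yes

Row minima: Left → -2, Center → -3, Right → -7; maximin = -2.
Column maxima: Wide → 3, Body → -2; minimax = -2.
maximin = minimax = -2, so a saddle point exists.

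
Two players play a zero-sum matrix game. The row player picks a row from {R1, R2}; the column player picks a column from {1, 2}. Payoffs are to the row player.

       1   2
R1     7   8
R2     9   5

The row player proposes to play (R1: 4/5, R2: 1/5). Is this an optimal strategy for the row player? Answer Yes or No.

Against 1 this mix gives (4/5)·7 + (1/5)·9 = 37/5.
Against 2 this mix gives (4/5)·8 + (1/5)·5 = 37/5.
All of the column player's active replies (1, 2) yield 37/5, and no column does worse for the row player. The mix makes the column player indifferent and guarantees 37/5, so it is optimal.

Yes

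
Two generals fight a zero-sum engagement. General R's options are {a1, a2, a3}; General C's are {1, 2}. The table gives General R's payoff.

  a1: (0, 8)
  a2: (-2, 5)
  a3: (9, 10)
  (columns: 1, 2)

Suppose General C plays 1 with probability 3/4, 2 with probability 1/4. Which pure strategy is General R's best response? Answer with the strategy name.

Expected payoff of a1: (3/4)·0 + (1/4)·8 = 2.
Expected payoff of a2: (3/4)·(-2) + (1/4)·5 = -1/4.
Expected payoff of a3: (3/4)·9 + (1/4)·10 = 37/4.
The largest is 37/4, so General R's best response is a3.

a3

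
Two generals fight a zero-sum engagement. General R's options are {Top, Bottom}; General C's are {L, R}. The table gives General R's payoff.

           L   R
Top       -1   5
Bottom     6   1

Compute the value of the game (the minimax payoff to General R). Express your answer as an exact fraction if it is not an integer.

Row minima: Top → -1, Bottom → 1; maximin = 1.
Column maxima: L → 6, R → 5; minimax = 5.
1 ≠ 5, so there is no saddle point; optimal play is mixed.
Let General R play Top with probability p. Expected payoff against L: (-1)p + 6(1−p) = −7p + 6; against R: 5p + 1(1−p) = 4p + 1.
Setting these equal: −7p + 6 = 4p + 1 ⇒ −11p = -5 ⇒ p = 5/11, and the value is (-7)·(5/11) + 6 = 31/11.
For General C: with q = P(L), equating Top's and Bottom's payoffs gives −6q + 5 = 5q + 1 ⇒ q = 4/11.

31/11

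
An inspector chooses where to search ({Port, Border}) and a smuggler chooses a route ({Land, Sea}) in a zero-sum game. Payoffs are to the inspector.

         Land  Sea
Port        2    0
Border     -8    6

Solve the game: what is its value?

3/4

Row minima: Port → 0, Border → -8; maximin = 0.
Column maxima: Land → 2, Sea → 6; minimax = 2.
0 ≠ 2, so there is no saddle point; optimal play is mixed.
Let the inspector play Port with probability p. Expected payoff against Land: 2p + (-8)(1−p) = 10p − 8; against Sea: 0p + 6(1−p) = −6p + 6.
Setting these equal: 10p − 8 = −6p + 6 ⇒ 16p = 14 ⇒ p = 7/8, and the value is (10)·(7/8) − 8 = 3/4.
For the smuggler: with q = P(Land), equating Port's and Border's payoffs gives 2q = −14q + 6 ⇒ q = 3/8.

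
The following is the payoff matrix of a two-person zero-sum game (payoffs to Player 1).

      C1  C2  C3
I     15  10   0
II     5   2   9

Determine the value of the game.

Row minima: I → 0, II → 2; maximin = 2.
Column maxima: C1 → 15, C2 → 10, C3 → 9; minimax = 9.
2 ≠ 9, so there is no saddle point; optimal play is mixed.
C1 is strictly dominated by C2 (it gives Player 1 strictly more in every row), so Player 2 never plays it.
On the remaining 2×2 (I, II vs C2, C3):
Let Player 1 play I with probability p. Expected payoff against C2: 10p + 2(1−p) = 8p + 2; against C3: 0p + 9(1−p) = −9p + 9.
Setting these equal: 8p + 2 = −9p + 9 ⇒ 17p = 7 ⇒ p = 7/17, and the value is (8)·(7/17) + 2 = 90/17.
For Player 2: with q = P(C2), equating I's and II's payoffs gives 10q = −7q + 9 ⇒ q = 9/17.

90/17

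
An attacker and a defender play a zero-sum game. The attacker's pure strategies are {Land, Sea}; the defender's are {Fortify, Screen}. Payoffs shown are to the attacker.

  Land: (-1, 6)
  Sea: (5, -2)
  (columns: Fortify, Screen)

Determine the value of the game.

Row minima: Land → -1, Sea → -2; maximin = -1.
Column maxima: Fortify → 5, Screen → 6; minimax = 5.
-1 ≠ 5, so there is no saddle point; optimal play is mixed.
Let the attacker play Land with probability p. Expected payoff against Fortify: (-1)p + 5(1−p) = −6p + 5; against Screen: 6p + (-2)(1−p) = 8p − 2.
Setting these equal: −6p + 5 = 8p − 2 ⇒ −14p = -7 ⇒ p = 1/2, and the value is (-6)·(1/2) + 5 = 2.
For the defender: with q = P(Fortify), equating Land's and Sea's payoffs gives −7q + 6 = 7q − 2 ⇒ q = 4/7.

2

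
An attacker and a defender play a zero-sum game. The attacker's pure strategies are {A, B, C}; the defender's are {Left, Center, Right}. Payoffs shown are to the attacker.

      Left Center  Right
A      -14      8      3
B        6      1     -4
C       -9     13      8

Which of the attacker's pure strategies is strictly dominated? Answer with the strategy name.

C gives a strictly higher payoff than A against every column: -9 > -14, 13 > 8, 8 > 3.
So A is strictly dominated and the attacker never plays it.

A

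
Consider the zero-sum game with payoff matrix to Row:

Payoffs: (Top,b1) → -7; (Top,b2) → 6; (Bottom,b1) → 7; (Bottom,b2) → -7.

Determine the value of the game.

-7/27

Row minima: Top → -7, Bottom → -7; maximin = -7.
Column maxima: b1 → 7, b2 → 6; minimax = 6.
-7 ≠ 6, so there is no saddle point; optimal play is mixed.
Let Row play Top with probability p. Expected payoff against b1: (-7)p + 7(1−p) = −14p + 7; against b2: 6p + (-7)(1−p) = 13p − 7.
Setting these equal: −14p + 7 = 13p − 7 ⇒ −27p = -14 ⇒ p = 14/27, and the value is (-14)·(14/27) + 7 = -7/27.
For Column: with q = P(b1), equating Top's and Bottom's payoffs gives −13q + 6 = 14q − 7 ⇒ q = 13/27.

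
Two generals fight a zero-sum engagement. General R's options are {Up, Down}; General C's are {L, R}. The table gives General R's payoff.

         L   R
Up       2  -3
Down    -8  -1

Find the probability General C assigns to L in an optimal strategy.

Row minima: Up → -3, Down → -8; maximin = -3.
Column maxima: L → 2, R → -1; minimax = -1.
-3 ≠ -1, so there is no saddle point; optimal play is mixed.
Let General R play Up with probability p. Expected payoff against L: 2p + (-8)(1−p) = 10p − 8; against R: (-3)p + (-1)(1−p) = −2p − 1.
Setting these equal: 10p − 8 = −2p − 1 ⇒ 12p = 7 ⇒ p = 7/12, and the value is (10)·(7/12) − 8 = -13/6.
For General C: with q = P(L), equating Up's and Down's payoffs gives 5q − 3 = −7q − 1 ⇒ q = 1/6.

1/6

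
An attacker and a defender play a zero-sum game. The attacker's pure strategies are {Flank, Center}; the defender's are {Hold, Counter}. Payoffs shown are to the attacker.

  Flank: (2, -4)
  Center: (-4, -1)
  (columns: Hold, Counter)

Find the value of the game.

Row minima: Flank → -4, Center → -4; maximin = -4.
Column maxima: Hold → 2, Counter → -1; minimax = -1.
-4 ≠ -1, so there is no saddle point; optimal play is mixed.
Let the attacker play Flank with probability p. Expected payoff against Hold: 2p + (-4)(1−p) = 6p − 4; against Counter: (-4)p + (-1)(1−p) = −3p − 1.
Setting these equal: 6p − 4 = −3p − 1 ⇒ 9p = 3 ⇒ p = 1/3, and the value is (6)·(1/3) − 4 = -2.
For the defender: with q = P(Hold), equating Flank's and Center's payoffs gives 6q − 4 = −3q − 1 ⇒ q = 1/3.

-2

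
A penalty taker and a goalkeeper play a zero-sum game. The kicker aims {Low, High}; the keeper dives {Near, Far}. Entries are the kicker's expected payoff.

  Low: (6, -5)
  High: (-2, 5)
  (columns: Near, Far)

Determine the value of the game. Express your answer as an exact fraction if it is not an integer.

10/9

Row minima: Low → -5, High → -2; maximin = -2.
Column maxima: Near → 6, Far → 5; minimax = 5.
-2 ≠ 5, so there is no saddle point; optimal play is mixed.
Let the kicker play Low with probability p. Expected payoff against Near: 6p + (-2)(1−p) = 8p − 2; against Far: (-5)p + 5(1−p) = −10p + 5.
Setting these equal: 8p − 2 = −10p + 5 ⇒ 18p = 7 ⇒ p = 7/18, and the value is (8)·(7/18) − 2 = 10/9.
For the keeper: with q = P(Near), equating Low's and High's payoffs gives 11q − 5 = −7q + 5 ⇒ q = 5/9.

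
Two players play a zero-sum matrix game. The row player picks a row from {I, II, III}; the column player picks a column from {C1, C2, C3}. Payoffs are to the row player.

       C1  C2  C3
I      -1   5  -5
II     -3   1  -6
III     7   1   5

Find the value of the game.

Row minima: I → -5, II → -6, III → 1; maximin = 1.
Column maxima: C1 → 7, C2 → 5, C3 → 5; minimax = 5.
1 ≠ 5, so there is no saddle point; optimal play is mixed.
II is strictly dominated by I, so the row player never plays it.
C1 is strictly dominated by C3 (it gives the row player strictly more in every row), so the column player never plays it.
On the remaining 2×2 (I, III vs C2, C3):
Let the row player play I with probability p. Expected payoff against C2: 5p + 1(1−p) = 4p + 1; against C3: (-5)p + 5(1−p) = −10p + 5.
Setting these equal: 4p + 1 = −10p + 5 ⇒ 14p = 4 ⇒ p = 2/7, and the value is (4)·(2/7) + 1 = 15/7.
For the column player: with q = P(C2), equating I's and III's payoffs gives 10q − 5 = −4q + 5 ⇒ q = 5/7.

15/7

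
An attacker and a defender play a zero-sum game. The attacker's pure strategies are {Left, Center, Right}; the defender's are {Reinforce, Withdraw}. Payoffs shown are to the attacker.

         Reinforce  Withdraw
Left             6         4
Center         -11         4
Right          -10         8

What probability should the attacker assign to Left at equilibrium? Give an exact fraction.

9/10

Row minima: Left → 4, Center → -11, Right → -10; maximin = 4.
Column maxima: Reinforce → 6, Withdraw → 8; minimax = 6.
4 ≠ 6, so there is no saddle point; optimal play is mixed.
Center is strictly dominated by Right, so the attacker never plays it.
On the remaining 2×2 (Left, Right vs Reinforce, Withdraw):
Let the attacker play Left with probability p. Expected payoff against Reinforce: 6p + (-10)(1−p) = 16p − 10; against Withdraw: 4p + 8(1−p) = −4p + 8.
Setting these equal: 16p − 10 = −4p + 8 ⇒ 20p = 18 ⇒ p = 9/10, and the value is (16)·(9/10) − 10 = 22/5.
For the defender: with q = P(Reinforce), equating Left's and Right's payoffs gives 2q + 4 = −18q + 8 ⇒ q = 1/5.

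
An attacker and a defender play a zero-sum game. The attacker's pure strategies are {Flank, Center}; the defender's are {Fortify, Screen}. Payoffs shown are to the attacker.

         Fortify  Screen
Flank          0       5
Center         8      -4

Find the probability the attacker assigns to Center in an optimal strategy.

Row minima: Flank → 0, Center → -4; maximin = 0.
Column maxima: Fortify → 8, Screen → 5; minimax = 5.
0 ≠ 5, so there is no saddle point; optimal play is mixed.
Let the attacker play Flank with probability p. Expected payoff against Fortify: 0p + 8(1−p) = −8p + 8; against Screen: 5p + (-4)(1−p) = 9p − 4.
Setting these equal: −8p + 8 = 9p − 4 ⇒ −17p = -12 ⇒ p = 12/17, and the value is (-8)·(12/17) + 8 = 40/17.
For the defender: with q = P(Fortify), equating Flank's and Center's payoffs gives −5q + 5 = 12q − 4 ⇒ q = 9/17.

5/17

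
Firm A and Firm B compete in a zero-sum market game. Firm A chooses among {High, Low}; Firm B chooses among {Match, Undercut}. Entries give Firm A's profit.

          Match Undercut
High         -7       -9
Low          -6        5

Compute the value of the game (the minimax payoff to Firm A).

-6

Row minima: High → -9, Low → -6; maximin = -6.
Column maxima: Match → -6, Undercut → 5; minimax = -6.
Since maximin = minimax = -6, there is a saddle point and the value is -6.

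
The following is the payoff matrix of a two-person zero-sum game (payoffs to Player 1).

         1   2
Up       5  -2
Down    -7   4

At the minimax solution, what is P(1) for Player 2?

1/3

Row minima: Up → -2, Down → -7; maximin = -2.
Column maxima: 1 → 5, 2 → 4; minimax = 4.
-2 ≠ 4, so there is no saddle point; optimal play is mixed.
Let Player 1 play Up with probability p. Expected payoff against 1: 5p + (-7)(1−p) = 12p − 7; against 2: (-2)p + 4(1−p) = −6p + 4.
Setting these equal: 12p − 7 = −6p + 4 ⇒ 18p = 11 ⇒ p = 11/18, and the value is (12)·(11/18) − 7 = 1/3.
For Player 2: with q = P(1), equating Up's and Down's payoffs gives 7q − 2 = −11q + 4 ⇒ q = 1/3.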